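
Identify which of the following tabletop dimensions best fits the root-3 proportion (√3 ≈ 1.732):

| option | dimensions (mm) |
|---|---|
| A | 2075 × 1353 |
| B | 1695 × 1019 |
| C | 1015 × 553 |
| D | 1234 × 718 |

D

Ratios (long/short): A ≈ 1.534; B ≈ 1.663; C ≈ 1.835; D ≈ 1.719.
root-3 ≈ 1.732; option D is nearest (Δ 0.013).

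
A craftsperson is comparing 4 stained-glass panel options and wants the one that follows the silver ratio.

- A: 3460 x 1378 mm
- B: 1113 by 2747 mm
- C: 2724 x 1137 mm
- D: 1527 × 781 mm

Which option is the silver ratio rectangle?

C

Target silver ratio ≈ 2.414.
A: 2.511 (Δ0.097)  B: 2.468 (Δ0.054)  C: 2.396 (Δ0.018)  D: 1.955 (Δ0.459)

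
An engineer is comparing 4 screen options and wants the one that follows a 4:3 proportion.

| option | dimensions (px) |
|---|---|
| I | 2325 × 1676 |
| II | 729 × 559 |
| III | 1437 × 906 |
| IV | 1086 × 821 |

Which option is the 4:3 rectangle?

Ratios (long/short): I ≈ 1.387; II ≈ 1.304; III ≈ 1.586; IV ≈ 1.323.
4:3 ≈ 1.333; option IV is nearest (Δ 0.010).

IV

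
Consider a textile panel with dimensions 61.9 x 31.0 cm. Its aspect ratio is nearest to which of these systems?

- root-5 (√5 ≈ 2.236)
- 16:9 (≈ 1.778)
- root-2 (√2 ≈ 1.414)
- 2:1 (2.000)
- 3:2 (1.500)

2:1

61.9/31.0 ≈ 1.997. Nearest candidates are 2:1 (2.000, off by 0.003) and 16:9 (1.778, off by 0.219).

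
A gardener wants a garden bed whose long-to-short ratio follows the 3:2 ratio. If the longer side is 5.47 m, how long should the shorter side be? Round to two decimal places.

3.65 m

3:2 = 1.50000.
Shorter side = 5.47 ÷ 1.50000 ≈ 3.6467 → 3.65 m.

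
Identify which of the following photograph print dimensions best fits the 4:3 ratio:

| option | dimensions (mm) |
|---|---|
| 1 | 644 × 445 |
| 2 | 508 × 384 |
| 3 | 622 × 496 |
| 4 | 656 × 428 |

2

Ratios (long/short): 1 ≈ 1.447; 2 ≈ 1.323; 3 ≈ 1.254; 4 ≈ 1.533.
4:3 ≈ 1.333; option 2 is nearest (Δ 0.010).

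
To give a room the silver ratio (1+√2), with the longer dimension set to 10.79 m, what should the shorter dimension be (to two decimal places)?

4.47 m

silver ratio ≈ 2.41421.
Shorter side = 10.79 ÷ 2.41421 ≈ 4.4694 → 4.47 m.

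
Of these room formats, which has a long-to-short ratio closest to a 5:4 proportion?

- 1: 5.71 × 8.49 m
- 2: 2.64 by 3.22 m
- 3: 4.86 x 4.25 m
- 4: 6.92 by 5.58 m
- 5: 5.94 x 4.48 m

4

Target 5:4 ≈ 1.250.
1: 1.487 (Δ0.237)  2: 1.220 (Δ0.030)  3: 1.144 (Δ0.106)  4: 1.240 (Δ0.010)  5: 1.326 (Δ0.076)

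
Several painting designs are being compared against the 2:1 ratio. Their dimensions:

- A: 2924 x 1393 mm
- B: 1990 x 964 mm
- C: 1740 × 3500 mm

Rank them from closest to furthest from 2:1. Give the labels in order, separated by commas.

C, B, A

Ratios: A = 2924 / 1393 ≈ 2.099; B = 1990 / 964 ≈ 2.064; C = 3500 / 1740 ≈ 2.011.
|Δ from 2.000|: A 0.099; B 0.064; C 0.011.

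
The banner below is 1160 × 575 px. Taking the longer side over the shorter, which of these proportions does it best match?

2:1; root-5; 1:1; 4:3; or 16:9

2:1

1160/575 ≈ 2.017. Nearest candidates are 2:1 (2.000, off by 0.017) and root-5 (2.236, off by 0.219).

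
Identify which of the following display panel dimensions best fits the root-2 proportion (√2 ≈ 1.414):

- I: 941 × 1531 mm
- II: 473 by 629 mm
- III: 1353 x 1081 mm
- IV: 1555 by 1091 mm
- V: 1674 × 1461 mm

IV

Ratios (long/short): I ≈ 1.627; II ≈ 1.330; III ≈ 1.252; IV ≈ 1.425; V ≈ 1.146.
root-2 ≈ 1.414; option IV is nearest (Δ 0.011).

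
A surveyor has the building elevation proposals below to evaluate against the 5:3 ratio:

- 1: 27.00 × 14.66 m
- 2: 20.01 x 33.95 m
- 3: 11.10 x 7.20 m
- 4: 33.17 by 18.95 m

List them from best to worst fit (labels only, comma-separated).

2, 4, 3, 1

Ratios: 1 = 27.00 / 14.66 ≈ 1.842; 2 = 33.95 / 20.01 ≈ 1.697; 3 = 11.10 / 7.20 ≈ 1.542; 4 = 33.17 / 18.95 ≈ 1.750.
|Δ from 1.667|: 1 0.175; 2 0.030; 3 0.125; 4 0.083.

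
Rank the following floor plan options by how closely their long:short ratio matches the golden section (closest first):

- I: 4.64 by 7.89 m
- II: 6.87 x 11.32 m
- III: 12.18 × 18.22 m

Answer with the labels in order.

II, I, III

I: 7.89/4.64 ≈ 1.700 → |1.700 − 1.618| = 0.082
II: 11.32/6.87 ≈ 1.648 → |1.648 − 1.618| = 0.030
III: 18.22/12.18 ≈ 1.496 → |1.496 − 1.618| = 0.122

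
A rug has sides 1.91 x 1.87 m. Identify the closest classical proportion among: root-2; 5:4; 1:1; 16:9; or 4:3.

Ratio = 1.91 / 1.87 ≈ 1.021.
Distances: root-2 1.414 (Δ 0.393); 5:4 1.250 (Δ 0.229); 1:1 1.000 (Δ 0.021); 16:9 1.778 (Δ 0.757); 4:3 1.333 (Δ 0.312).

1:1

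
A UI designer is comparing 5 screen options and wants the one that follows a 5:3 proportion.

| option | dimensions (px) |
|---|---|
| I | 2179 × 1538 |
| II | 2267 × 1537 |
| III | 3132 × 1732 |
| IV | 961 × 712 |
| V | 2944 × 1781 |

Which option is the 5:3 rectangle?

Ratios (long/short): I ≈ 1.417; II ≈ 1.475; III ≈ 1.808; IV ≈ 1.350; V ≈ 1.653.
5:3 ≈ 1.667; option V is nearest (Δ 0.014).

V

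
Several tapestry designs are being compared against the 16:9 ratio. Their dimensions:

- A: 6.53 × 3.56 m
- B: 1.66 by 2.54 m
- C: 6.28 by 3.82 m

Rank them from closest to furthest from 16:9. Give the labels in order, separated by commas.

A, C, B

A: 6.53/3.56 ≈ 1.834 → |1.834 − 1.778| = 0.056
B: 2.54/1.66 ≈ 1.530 → |1.530 − 1.778| = 0.248
C: 6.28/3.82 ≈ 1.644 → |1.644 − 1.778| = 0.134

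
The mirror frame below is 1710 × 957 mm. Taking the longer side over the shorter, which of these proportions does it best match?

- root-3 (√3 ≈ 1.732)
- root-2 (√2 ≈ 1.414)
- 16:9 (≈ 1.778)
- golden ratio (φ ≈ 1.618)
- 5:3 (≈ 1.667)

1710/957 ≈ 1.787. Nearest candidates are 16:9 (1.778, off by 0.009) and root-3 (1.732, off by 0.055).

16:9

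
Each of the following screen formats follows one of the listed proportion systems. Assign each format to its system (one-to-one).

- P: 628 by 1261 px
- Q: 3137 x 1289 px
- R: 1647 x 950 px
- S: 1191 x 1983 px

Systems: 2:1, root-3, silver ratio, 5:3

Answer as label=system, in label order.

P = 1261/628 ≈ 2.008 → 2:1 (2.000)
Q = 3137/1289 ≈ 2.434 → silver ratio (2.414)
R = 1647/950 ≈ 1.734 → root-3 (1.732)
S = 1983/1191 ≈ 1.665 → 5:3 (1.667)

P=2:1, Q=silver ratio, R=root-3, S=5:3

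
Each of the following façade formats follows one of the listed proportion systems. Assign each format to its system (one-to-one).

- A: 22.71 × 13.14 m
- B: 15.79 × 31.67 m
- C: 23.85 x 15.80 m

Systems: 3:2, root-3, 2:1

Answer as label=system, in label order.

Ratios: A ≈ 1.728; B ≈ 2.006; C ≈ 1.509.
Targets: 3:2 ≈ 1.500; root-3 ≈ 1.732; 2:1 ≈ 2.000.

A=root-3, B=2:1, C=3:2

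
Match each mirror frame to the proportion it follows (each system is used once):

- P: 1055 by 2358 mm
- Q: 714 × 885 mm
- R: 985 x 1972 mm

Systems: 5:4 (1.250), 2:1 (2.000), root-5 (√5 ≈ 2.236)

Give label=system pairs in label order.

P=root-5, Q=5:4, R=2:1

P = 2358/1055 ≈ 2.235 → root-5 (2.236)
Q = 885/714 ≈ 1.239 → 5:4 (1.250)
R = 1972/985 ≈ 2.002 → 2:1 (2.000)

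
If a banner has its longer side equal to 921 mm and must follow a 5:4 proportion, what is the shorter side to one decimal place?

736.8 mm

5:4 = 1.25000.
Shorter side = 921 ÷ 1.25000 ≈ 736.800 → 736.8 mm.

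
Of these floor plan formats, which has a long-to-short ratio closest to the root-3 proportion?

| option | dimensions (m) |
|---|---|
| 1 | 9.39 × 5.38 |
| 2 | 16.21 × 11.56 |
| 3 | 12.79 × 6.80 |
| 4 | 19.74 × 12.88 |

1

Target root-3 ≈ 1.732.
1: 1.745 (Δ0.013)  2: 1.402 (Δ0.330)  3: 1.881 (Δ0.149)  4: 1.533 (Δ0.199)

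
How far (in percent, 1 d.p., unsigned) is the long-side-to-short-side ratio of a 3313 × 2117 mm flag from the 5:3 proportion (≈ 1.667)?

6.1%

Ratio = 3313 / 2117 ≈ 1.5650.
Ideal 5:3 ≈ 1.6667. |1.5650 − 1.6667| / 1.6667 ≈ 6.10% → 6.1%.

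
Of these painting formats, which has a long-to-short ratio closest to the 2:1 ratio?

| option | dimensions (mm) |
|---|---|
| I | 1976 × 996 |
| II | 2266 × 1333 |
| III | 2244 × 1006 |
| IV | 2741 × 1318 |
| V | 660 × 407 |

I

Target 2:1 ≈ 2.000.
I: 1.984 (Δ0.016)  II: 1.700 (Δ0.300)  III: 2.231 (Δ0.231)  IV: 2.080 (Δ0.080)  V: 1.622 (Δ0.378)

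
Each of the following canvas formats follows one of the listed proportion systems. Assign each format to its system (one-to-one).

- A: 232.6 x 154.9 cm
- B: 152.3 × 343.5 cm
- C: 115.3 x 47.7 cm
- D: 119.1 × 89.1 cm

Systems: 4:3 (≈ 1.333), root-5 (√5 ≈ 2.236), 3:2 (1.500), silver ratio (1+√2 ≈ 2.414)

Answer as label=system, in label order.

A = 232.6/154.9 ≈ 1.502 → 3:2 (1.500)
B = 343.5/152.3 ≈ 2.255 → root-5 (2.236)
C = 115.3/47.7 ≈ 2.417 → silver ratio (2.414)
D = 119.1/89.1 ≈ 1.337 → 4:3 (1.333)

A=3:2, B=root-5, C=silver ratio, D=4:3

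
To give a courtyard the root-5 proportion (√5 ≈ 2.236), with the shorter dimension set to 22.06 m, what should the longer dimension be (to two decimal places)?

49.33 m

root-5 ≈ 2.23607.
Longer side = 22.06 × 2.23607 ≈ 49.3277 → 49.33 m.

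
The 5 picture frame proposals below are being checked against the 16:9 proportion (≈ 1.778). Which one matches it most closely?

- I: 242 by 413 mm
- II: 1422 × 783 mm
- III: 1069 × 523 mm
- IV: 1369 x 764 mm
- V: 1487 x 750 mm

Ratios (long/short): I ≈ 1.707; II ≈ 1.816; III ≈ 2.044; IV ≈ 1.792; V ≈ 1.983.
16:9 ≈ 1.778; option IV is nearest (Δ 0.014).

IV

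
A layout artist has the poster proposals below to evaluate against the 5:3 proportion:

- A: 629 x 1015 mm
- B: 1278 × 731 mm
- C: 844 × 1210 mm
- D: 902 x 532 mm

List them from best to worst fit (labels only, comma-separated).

Ratios: A = 1015 / 629 ≈ 1.614; B = 1278 / 731 ≈ 1.748; C = 1210 / 844 ≈ 1.434; D = 902 / 532 ≈ 1.695.
|Δ from 1.667|: A 0.053; B 0.081; C 0.233; D 0.028.

D, A, B, C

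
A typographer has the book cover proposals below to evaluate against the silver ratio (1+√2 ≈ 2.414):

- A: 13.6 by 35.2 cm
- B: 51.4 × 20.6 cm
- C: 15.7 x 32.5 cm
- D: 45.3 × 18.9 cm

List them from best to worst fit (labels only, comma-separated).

A: 35.2/13.6 ≈ 2.588 → |2.588 − 2.414| = 0.174
B: 51.4/20.6 ≈ 2.495 → |2.495 − 2.414| = 0.081
C: 32.5/15.7 ≈ 2.070 → |2.070 − 2.414| = 0.344
D: 45.3/18.9 ≈ 2.397 → |2.397 − 2.414| = 0.017

D, B, A, C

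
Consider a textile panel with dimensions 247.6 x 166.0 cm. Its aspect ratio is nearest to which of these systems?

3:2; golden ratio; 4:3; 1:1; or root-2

Ratio = 247.6 / 166.0 ≈ 1.492.
Distances: 3:2 1.500 (Δ 0.008); golden ratio 1.618 (Δ 0.126); 4:3 1.333 (Δ 0.159); 1:1 1.000 (Δ 0.492); root-2 1.414 (Δ 0.078).

3:2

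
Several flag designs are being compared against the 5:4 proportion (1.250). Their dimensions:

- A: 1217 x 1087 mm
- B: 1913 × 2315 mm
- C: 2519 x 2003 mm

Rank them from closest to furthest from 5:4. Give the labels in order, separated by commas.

C, B, A

A: 1217/1087 ≈ 1.120 → |1.120 − 1.250| = 0.130
B: 2315/1913 ≈ 1.210 → |1.210 − 1.250| = 0.040
C: 2519/2003 ≈ 1.258 → |1.258 − 1.250| = 0.008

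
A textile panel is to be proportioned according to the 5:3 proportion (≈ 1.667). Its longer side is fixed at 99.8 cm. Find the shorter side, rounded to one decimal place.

5:3 ≈ 1.66667.
Shorter side = 99.8 ÷ 1.66667 ≈ 59.880 → 59.9 cm.

59.9 cm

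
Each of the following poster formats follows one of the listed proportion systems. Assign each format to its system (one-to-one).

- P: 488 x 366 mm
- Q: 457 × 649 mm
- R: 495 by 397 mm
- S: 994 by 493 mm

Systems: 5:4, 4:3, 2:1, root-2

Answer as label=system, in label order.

Ratios: P ≈ 1.333; Q ≈ 1.420; R ≈ 1.247; S ≈ 2.016.
Targets: 5:4 ≈ 1.250; 4:3 ≈ 1.333; 2:1 ≈ 2.000; root-2 ≈ 1.414.

P=4:3, Q=root-2, R=5:4, S=2:1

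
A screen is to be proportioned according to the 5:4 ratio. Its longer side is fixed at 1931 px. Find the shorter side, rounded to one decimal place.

1544.8 px

5:4 = 1.25000.
Shorter side = 1931 ÷ 1.25000 ≈ 1544.800 → 1544.8 px.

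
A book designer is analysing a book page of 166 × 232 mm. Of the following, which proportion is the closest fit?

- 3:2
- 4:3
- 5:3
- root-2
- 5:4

root-2

Ratio = 232 / 166 ≈ 1.398.
Distances: 3:2 1.500 (Δ 0.102); 4:3 1.333 (Δ 0.065); 5:3 1.667 (Δ 0.269); root-2 1.414 (Δ 0.016); 5:4 1.250 (Δ 0.148).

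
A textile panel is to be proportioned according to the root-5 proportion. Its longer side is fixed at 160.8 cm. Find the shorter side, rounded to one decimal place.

root-5 ≈ 2.23607.
Shorter side = 160.8 ÷ 2.23607 ≈ 71.912 → 71.9 cm.

71.9 cm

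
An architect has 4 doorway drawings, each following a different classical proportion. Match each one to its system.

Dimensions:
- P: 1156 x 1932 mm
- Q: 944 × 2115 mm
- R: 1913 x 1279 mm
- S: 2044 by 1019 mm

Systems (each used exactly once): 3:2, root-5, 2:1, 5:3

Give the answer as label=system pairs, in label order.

Ratios: P ≈ 1.671; Q ≈ 2.240; R ≈ 1.496; S ≈ 2.006.
Targets: 3:2 ≈ 1.500; root-5 ≈ 2.236; 2:1 ≈ 2.000; 5:3 ≈ 1.667.

P=5:3, Q=root-5, R=3:2, S=2:1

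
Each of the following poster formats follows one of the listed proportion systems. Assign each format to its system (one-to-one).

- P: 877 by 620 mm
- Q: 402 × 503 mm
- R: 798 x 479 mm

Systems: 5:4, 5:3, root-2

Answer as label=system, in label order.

P=root-2, Q=5:4, R=5:3

P = 877/620 ≈ 1.415 → root-2 (1.414)
Q = 503/402 ≈ 1.251 → 5:4 (1.250)
R = 798/479 ≈ 1.666 → 5:3 (1.667)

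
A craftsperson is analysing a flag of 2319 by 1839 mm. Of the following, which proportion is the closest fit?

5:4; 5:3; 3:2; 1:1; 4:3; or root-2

2319/1839 ≈ 1.261. Nearest candidates are 5:4 (1.250, off by 0.011) and 4:3 (1.333, off by 0.072).

5:4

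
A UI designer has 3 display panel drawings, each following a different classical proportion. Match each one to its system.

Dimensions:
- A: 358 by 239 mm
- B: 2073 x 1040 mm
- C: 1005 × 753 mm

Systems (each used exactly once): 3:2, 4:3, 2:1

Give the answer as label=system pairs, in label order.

A=3:2, B=2:1, C=4:3

A = 358/239 ≈ 1.498 → 3:2 (1.500)
B = 2073/1040 ≈ 1.993 → 2:1 (2.000)
C = 1005/753 ≈ 1.335 → 4:3 (1.333)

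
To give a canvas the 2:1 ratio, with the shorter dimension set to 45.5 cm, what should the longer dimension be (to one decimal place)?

2:1 = 2.00000.
Longer side = 45.5 × 2.00000 ≈ 91.000 → 91.0 cm.

91.0 cm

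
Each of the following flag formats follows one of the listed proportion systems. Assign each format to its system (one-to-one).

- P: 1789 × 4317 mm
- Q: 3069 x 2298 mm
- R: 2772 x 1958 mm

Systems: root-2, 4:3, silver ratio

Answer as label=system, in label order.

P=silver ratio, Q=4:3, R=root-2

P = 4317/1789 ≈ 2.413 → silver ratio (2.414)
Q = 3069/2298 ≈ 1.336 → 4:3 (1.333)
R = 2772/1958 ≈ 1.416 → root-2 (1.414)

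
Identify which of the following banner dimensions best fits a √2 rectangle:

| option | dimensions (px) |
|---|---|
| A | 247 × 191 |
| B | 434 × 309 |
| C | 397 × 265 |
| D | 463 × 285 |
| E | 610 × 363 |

Target root-2 ≈ 1.414.
A: 1.293 (Δ0.121)  B: 1.405 (Δ0.009)  C: 1.498 (Δ0.084)  D: 1.625 (Δ0.211)  E: 1.680 (Δ0.266)

B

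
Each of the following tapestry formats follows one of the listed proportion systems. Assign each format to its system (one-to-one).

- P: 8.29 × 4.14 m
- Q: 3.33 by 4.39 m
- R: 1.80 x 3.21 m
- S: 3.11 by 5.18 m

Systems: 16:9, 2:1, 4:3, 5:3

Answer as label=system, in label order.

P=2:1, Q=4:3, R=16:9, S=5:3

Ratios: P ≈ 2.002; Q ≈ 1.318; R ≈ 1.783; S ≈ 1.666.
Targets: 16:9 ≈ 1.778; 2:1 ≈ 2.000; 4:3 ≈ 1.333; 5:3 ≈ 1.667.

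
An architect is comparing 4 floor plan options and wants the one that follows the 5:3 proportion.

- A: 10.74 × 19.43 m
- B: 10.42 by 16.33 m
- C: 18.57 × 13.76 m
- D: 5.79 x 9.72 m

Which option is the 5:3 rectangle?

D

Target 5:3 ≈ 1.667.
A: 1.809 (Δ0.142)  B: 1.567 (Δ0.100)  C: 1.350 (Δ0.317)  D: 1.679 (Δ0.012)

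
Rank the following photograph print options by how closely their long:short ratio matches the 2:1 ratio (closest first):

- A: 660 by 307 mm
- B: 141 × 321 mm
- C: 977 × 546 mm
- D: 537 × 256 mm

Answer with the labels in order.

A: 660/307 ≈ 2.150 → |2.150 − 2.000| = 0.150
B: 321/141 ≈ 2.277 → |2.277 − 2.000| = 0.277
C: 977/546 ≈ 1.789 → |1.789 − 2.000| = 0.211
D: 537/256 ≈ 2.098 → |2.098 − 2.000| = 0.098

D, A, C, B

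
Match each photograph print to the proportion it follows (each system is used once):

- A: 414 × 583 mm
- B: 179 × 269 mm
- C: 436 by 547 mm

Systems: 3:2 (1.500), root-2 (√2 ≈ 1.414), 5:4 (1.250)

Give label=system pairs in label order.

A = 583/414 ≈ 1.408 → root-2 (1.414)
B = 269/179 ≈ 1.503 → 3:2 (1.500)
C = 547/436 ≈ 1.255 → 5:4 (1.250)

A=root-2, B=3:2, C=5:4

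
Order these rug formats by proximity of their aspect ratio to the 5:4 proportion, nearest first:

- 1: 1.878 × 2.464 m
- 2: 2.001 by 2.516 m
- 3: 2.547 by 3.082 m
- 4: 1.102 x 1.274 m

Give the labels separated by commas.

Ratios: 1 = 2.464 / 1.878 ≈ 1.312; 2 = 2.516 / 2.001 ≈ 1.257; 3 = 3.082 / 2.547 ≈ 1.210; 4 = 1.274 / 1.102 ≈ 1.156.
|Δ from 1.250|: 1 0.062; 2 0.007; 3 0.040; 4 0.094.

2, 3, 1, 4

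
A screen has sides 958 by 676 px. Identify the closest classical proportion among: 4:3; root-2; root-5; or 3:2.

Ratio = 958 / 676 ≈ 1.417.
Distances: 4:3 1.333 (Δ 0.084); root-2 1.414 (Δ 0.003); root-5 2.236 (Δ 0.819); 3:2 1.500 (Δ 0.083).

root-2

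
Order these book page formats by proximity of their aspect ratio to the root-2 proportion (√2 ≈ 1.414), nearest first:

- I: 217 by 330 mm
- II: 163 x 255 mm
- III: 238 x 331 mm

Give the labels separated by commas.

I: 330/217 ≈ 1.521 → |1.521 − 1.414| = 0.107
II: 255/163 ≈ 1.564 → |1.564 − 1.414| = 0.150
III: 331/238 ≈ 1.391 → |1.391 − 1.414| = 0.023

III, I, II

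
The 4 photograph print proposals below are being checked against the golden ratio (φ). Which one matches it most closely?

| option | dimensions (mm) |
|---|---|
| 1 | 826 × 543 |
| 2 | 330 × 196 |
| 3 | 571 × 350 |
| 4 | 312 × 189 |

Target golden ratio ≈ 1.618.
1: 1.521 (Δ0.097)  2: 1.684 (Δ0.066)  3: 1.631 (Δ0.013)  4: 1.651 (Δ0.033)

3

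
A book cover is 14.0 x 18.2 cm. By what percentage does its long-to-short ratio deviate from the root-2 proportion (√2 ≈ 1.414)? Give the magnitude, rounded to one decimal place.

Ratio = 18.2 / 14.0 ≈ 1.3000.
Ideal root-2 ≈ 1.4142. |1.3000 − 1.4142| / 1.4142 ≈ 8.08% → 8.1%.

8.1%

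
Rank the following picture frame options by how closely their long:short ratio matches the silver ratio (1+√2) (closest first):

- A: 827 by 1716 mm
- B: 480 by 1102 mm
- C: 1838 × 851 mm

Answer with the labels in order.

B, C, A

A: 1716/827 ≈ 2.075 → |2.075 − 2.414| = 0.339
B: 1102/480 ≈ 2.296 → |2.296 − 2.414| = 0.118
C: 1838/851 ≈ 2.160 → |2.160 − 2.414| = 0.254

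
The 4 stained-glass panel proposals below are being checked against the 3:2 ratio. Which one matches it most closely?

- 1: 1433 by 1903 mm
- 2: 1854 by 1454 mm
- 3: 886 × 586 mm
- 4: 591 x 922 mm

3

Target 3:2 ≈ 1.500.
1: 1.328 (Δ0.172)  2: 1.275 (Δ0.225)  3: 1.512 (Δ0.012)  4: 1.560 (Δ0.060)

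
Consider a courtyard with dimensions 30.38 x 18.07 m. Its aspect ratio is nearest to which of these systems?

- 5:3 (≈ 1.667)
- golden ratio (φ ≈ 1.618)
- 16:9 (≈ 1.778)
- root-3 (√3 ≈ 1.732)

5:3

30.38/18.07 ≈ 1.681. Nearest candidates are 5:3 (1.667, off by 0.014) and root-3 (1.732, off by 0.051).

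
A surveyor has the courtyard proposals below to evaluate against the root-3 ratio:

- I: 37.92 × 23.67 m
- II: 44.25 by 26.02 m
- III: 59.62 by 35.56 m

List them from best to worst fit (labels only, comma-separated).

I: 37.92/23.67 ≈ 1.602 → |1.602 − 1.732| = 0.130
II: 44.25/26.02 ≈ 1.701 → |1.701 − 1.732| = 0.031
III: 59.62/35.56 ≈ 1.677 → |1.677 − 1.732| = 0.055

II, III, I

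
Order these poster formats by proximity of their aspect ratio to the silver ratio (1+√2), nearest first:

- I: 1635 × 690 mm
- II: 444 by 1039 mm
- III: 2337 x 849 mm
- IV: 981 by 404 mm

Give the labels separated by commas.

I: 1635/690 ≈ 2.370 → |2.370 − 2.414| = 0.044
II: 1039/444 ≈ 2.340 → |2.340 − 2.414| = 0.074
III: 2337/849 ≈ 2.753 → |2.753 − 2.414| = 0.339
IV: 981/404 ≈ 2.428 → |2.428 − 2.414| = 0.014

IV, I, II, III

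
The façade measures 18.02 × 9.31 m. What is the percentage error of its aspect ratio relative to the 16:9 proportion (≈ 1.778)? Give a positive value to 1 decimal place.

8.9%

Ratio = 18.02 / 9.31 ≈ 1.9356.
Ideal 16:9 ≈ 1.7778. |1.9356 − 1.7778| / 1.7778 ≈ 8.88% → 8.9%.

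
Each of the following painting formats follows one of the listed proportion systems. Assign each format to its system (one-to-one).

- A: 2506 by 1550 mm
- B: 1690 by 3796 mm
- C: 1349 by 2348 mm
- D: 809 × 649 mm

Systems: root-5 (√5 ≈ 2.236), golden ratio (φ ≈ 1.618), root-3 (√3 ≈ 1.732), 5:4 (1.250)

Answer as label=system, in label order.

Ratios: A ≈ 1.617; B ≈ 2.246; C ≈ 1.741; D ≈ 1.247.
Targets: root-5 ≈ 2.236; golden ratio ≈ 1.618; root-3 ≈ 1.732; 5:4 ≈ 1.250.

A=golden ratio, B=root-5, C=root-3, D=5:4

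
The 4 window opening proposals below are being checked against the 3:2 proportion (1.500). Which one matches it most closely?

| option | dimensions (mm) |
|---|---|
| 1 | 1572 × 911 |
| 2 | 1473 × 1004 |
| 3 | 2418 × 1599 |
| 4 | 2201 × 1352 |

Ratios (long/short): 1 ≈ 1.726; 2 ≈ 1.467; 3 ≈ 1.512; 4 ≈ 1.628.
3:2 ≈ 1.500; option 3 is nearest (Δ 0.012).

3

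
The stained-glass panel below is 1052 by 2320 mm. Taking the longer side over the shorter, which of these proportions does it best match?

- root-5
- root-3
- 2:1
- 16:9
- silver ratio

root-5

2320/1052 ≈ 2.205. Nearest candidates are root-5 (2.236, off by 0.031) and 2:1 (2.000, off by 0.205).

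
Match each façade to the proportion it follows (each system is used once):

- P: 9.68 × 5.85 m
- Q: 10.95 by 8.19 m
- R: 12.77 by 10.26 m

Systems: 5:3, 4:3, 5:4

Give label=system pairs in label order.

Ratios: P ≈ 1.655; Q ≈ 1.337; R ≈ 1.245.
Targets: 5:3 ≈ 1.667; 4:3 ≈ 1.333; 5:4 ≈ 1.250.

P=5:3, Q=4:3, R=5:4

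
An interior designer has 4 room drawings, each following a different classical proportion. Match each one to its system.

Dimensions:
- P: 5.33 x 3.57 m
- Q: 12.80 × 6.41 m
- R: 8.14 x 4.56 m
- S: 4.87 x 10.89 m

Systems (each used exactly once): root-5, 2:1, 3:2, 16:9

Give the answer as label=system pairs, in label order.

Ratios: P ≈ 1.493; Q ≈ 1.997; R ≈ 1.785; S ≈ 2.236.
Targets: root-5 ≈ 2.236; 2:1 ≈ 2.000; 3:2 ≈ 1.500; 16:9 ≈ 1.778.

P=3:2, Q=2:1, R=16:9, S=root-5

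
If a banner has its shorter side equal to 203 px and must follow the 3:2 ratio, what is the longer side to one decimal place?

3:2 = 1.50000.
Longer side = 203 × 1.50000 ≈ 304.500 → 304.5 px.

304.5 px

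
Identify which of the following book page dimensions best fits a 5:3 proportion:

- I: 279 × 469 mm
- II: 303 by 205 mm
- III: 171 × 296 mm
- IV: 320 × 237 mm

Target 5:3 ≈ 1.667.
I: 1.681 (Δ0.014)  II: 1.478 (Δ0.189)  III: 1.731 (Δ0.064)  IV: 1.350 (Δ0.317)

I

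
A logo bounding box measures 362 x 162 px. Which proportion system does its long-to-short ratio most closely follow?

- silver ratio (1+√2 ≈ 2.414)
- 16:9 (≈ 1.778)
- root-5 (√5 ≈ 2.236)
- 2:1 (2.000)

Ratio = 362 / 162 ≈ 2.235.
Distances: silver ratio 2.414 (Δ 0.179); 16:9 1.778 (Δ 0.457); root-5 2.236 (Δ 0.001); 2:1 2.000 (Δ 0.235).

root-5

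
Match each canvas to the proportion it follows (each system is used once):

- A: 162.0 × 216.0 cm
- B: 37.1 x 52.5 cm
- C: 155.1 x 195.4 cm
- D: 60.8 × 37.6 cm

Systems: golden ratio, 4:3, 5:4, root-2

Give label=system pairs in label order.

A=4:3, B=root-2, C=5:4, D=golden ratio

Ratios: A ≈ 1.333; B ≈ 1.415; C ≈ 1.260; D ≈ 1.617.
Targets: golden ratio ≈ 1.618; 4:3 ≈ 1.333; 5:4 ≈ 1.250; root-2 ≈ 1.414.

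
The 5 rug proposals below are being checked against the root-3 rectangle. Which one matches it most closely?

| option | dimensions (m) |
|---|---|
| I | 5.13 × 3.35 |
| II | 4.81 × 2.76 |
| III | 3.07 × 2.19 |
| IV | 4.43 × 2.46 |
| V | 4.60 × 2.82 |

Ratios (long/short): I ≈ 1.531; II ≈ 1.743; III ≈ 1.402; IV ≈ 1.801; V ≈ 1.631.
root-3 ≈ 1.732; option II is nearest (Δ 0.011).

II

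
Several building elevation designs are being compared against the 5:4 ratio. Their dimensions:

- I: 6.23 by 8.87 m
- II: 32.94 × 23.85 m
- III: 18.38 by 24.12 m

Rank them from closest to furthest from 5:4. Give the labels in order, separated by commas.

I: 8.87/6.23 ≈ 1.424 → |1.424 − 1.250| = 0.174
II: 32.94/23.85 ≈ 1.381 → |1.381 − 1.250| = 0.131
III: 24.12/18.38 ≈ 1.312 → |1.312 − 1.250| = 0.062

III, II, I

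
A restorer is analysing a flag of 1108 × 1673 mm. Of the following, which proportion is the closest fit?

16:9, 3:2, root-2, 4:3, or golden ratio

1673/1108 ≈ 1.510. Nearest candidates are 3:2 (1.500, off by 0.010) and root-2 (1.414, off by 0.096).

3:2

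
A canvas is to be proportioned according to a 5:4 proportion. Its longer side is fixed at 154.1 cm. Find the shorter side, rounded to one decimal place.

5:4 = 1.25000.
Shorter side = 154.1 ÷ 1.25000 ≈ 123.280 → 123.3 cm.

123.3 cm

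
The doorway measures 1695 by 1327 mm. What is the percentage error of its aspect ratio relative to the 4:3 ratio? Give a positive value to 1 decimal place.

4.2%

Ratio = 1695 / 1327 ≈ 1.2773.
Ideal 4:3 ≈ 1.3333. |1.2773 − 1.3333| / 1.3333 ≈ 4.20% → 4.2%.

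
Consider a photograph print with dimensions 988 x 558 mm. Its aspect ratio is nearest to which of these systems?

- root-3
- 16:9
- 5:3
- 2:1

16:9

Ratio = 988 / 558 ≈ 1.771.
Distances: root-3 1.732 (Δ 0.039); 16:9 1.778 (Δ 0.007); 5:3 1.667 (Δ 0.104); 2:1 2.000 (Δ 0.229).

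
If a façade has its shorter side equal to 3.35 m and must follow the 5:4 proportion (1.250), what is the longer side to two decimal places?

5:4 = 1.25000.
Longer side = 3.35 × 1.25000 ≈ 4.1875 → 4.19 m.

4.19 m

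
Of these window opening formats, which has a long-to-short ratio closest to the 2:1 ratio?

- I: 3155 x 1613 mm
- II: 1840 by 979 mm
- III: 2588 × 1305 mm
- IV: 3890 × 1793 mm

III

Target 2:1 ≈ 2.000.
I: 1.956 (Δ0.044)  II: 1.879 (Δ0.121)  III: 1.983 (Δ0.017)  IV: 2.170 (Δ0.170)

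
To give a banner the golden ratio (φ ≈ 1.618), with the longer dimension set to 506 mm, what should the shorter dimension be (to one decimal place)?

312.7 mm

golden ratio ≈ 1.61803.
Shorter side = 506 ÷ 1.61803 ≈ 312.726 → 312.7 mm.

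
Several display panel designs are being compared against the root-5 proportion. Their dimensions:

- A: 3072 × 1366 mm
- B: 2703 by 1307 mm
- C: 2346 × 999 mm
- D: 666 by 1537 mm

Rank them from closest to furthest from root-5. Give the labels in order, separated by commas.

Ratios: A = 3072 / 1366 ≈ 2.249; B = 2703 / 1307 ≈ 2.068; C = 2346 / 999 ≈ 2.348; D = 1537 / 666 ≈ 2.308.
|Δ from 2.236|: A 0.013; B 0.168; C 0.112; D 0.072.

A, D, C, B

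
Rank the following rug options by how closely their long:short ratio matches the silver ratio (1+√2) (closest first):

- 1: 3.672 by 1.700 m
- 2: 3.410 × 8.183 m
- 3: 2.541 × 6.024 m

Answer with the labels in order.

1: 3.672/1.700 ≈ 2.160 → |2.160 − 2.414| = 0.254
2: 8.183/3.410 ≈ 2.400 → |2.400 − 2.414| = 0.014
3: 6.024/2.541 ≈ 2.371 → |2.371 − 2.414| = 0.043

2, 3, 1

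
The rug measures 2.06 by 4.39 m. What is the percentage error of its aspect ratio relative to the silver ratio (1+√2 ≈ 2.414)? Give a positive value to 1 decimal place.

11.7%

Ratio = 4.39 / 2.06 ≈ 2.1311.
Ideal silver ratio ≈ 2.4142. |2.1311 − 2.4142| / 2.4142 ≈ 11.73% → 11.7%.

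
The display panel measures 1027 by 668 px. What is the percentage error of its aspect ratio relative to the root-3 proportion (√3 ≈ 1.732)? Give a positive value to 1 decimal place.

Ratio = 1027 / 668 ≈ 1.5374.
Ideal root-3 ≈ 1.7321. |1.5374 − 1.7321| / 1.7321 ≈ 11.24% → 11.2%.

11.2%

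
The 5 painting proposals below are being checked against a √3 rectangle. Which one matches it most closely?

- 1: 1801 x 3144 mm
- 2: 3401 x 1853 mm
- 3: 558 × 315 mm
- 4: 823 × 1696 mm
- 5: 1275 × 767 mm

1

Ratios (long/short): 1 ≈ 1.746; 2 ≈ 1.835; 3 ≈ 1.771; 4 ≈ 2.061; 5 ≈ 1.662.
root-3 ≈ 1.732; option 1 is nearest (Δ 0.014).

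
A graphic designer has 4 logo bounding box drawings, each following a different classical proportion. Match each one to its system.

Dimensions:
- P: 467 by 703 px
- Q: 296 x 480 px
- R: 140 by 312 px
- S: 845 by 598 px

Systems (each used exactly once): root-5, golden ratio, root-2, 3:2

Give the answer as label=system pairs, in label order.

P=3:2, Q=golden ratio, R=root-5, S=root-2

P = 703/467 ≈ 1.505 → 3:2 (1.500)
Q = 480/296 ≈ 1.622 → golden ratio (1.618)
R = 312/140 ≈ 2.229 → root-5 (2.236)
S = 845/598 ≈ 1.413 → root-2 (1.414)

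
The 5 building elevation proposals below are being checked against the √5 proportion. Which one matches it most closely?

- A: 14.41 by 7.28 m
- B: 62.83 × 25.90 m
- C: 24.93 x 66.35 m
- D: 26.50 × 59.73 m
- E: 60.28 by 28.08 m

D

Target root-5 ≈ 2.236.
A: 1.979 (Δ0.257)  B: 2.426 (Δ0.190)  C: 2.661 (Δ0.425)  D: 2.254 (Δ0.018)  E: 2.147 (Δ0.089)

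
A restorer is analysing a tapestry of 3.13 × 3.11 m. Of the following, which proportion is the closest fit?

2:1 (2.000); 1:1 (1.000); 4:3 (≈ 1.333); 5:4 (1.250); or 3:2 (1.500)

Ratio = 3.13 / 3.11 ≈ 1.006.
Distances: 2:1 2.000 (Δ 0.994); 1:1 1.000 (Δ 0.006); 4:3 1.333 (Δ 0.327); 5:4 1.250 (Δ 0.244); 3:2 1.500 (Δ 0.494).

1:1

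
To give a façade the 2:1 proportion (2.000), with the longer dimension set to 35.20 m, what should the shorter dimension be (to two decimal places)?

17.60 m

2:1 = 2.00000.
Shorter side = 35.20 ÷ 2.00000 ≈ 17.6000 → 17.60 m.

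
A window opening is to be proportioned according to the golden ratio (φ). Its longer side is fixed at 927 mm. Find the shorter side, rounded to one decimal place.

golden ratio ≈ 1.61803.
Shorter side = 927 ÷ 1.61803 ≈ 572.919 → 572.9 mm.

572.9 mm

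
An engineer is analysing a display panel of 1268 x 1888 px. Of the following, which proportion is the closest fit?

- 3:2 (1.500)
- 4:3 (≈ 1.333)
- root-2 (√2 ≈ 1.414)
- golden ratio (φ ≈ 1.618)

Ratio = 1888 / 1268 ≈ 1.489.
Distances: 3:2 1.500 (Δ 0.011); 4:3 1.333 (Δ 0.156); root-2 1.414 (Δ 0.075); golden ratio 1.618 (Δ 0.129).

3:2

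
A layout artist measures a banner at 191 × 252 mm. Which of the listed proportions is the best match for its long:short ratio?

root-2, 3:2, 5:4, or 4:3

252/191 ≈ 1.319. Nearest candidates are 4:3 (1.333, off by 0.014) and 5:4 (1.250, off by 0.069).

4:3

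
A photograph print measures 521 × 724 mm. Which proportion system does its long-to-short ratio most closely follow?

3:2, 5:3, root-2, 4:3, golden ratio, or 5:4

root-2

Ratio = 724 / 521 ≈ 1.390.
Distances: 3:2 1.500 (Δ 0.110); 5:3 1.667 (Δ 0.277); root-2 1.414 (Δ 0.024); 4:3 1.333 (Δ 0.057); golden ratio 1.618 (Δ 0.228); 5:4 1.250 (Δ 0.140).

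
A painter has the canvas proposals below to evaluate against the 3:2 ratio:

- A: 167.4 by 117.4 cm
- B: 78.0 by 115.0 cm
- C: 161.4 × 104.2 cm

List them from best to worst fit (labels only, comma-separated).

Ratios: A = 167.4 / 117.4 ≈ 1.426; B = 115.0 / 78.0 ≈ 1.474; C = 161.4 / 104.2 ≈ 1.549.
|Δ from 1.500|: A 0.074; B 0.026; C 0.049.

B, C, A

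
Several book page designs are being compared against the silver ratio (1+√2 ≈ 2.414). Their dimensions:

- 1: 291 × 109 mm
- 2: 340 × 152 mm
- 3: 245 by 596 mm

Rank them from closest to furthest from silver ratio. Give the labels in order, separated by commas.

3, 2, 1

1: 291/109 ≈ 2.670 → |2.670 − 2.414| = 0.256
2: 340/152 ≈ 2.237 → |2.237 − 2.414| = 0.177
3: 596/245 ≈ 2.433 → |2.433 − 2.414| = 0.019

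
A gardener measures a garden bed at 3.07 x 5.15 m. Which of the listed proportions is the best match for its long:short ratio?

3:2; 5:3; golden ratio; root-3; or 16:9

5.15/3.07 ≈ 1.678. Nearest candidates are 5:3 (1.667, off by 0.011) and root-3 (1.732, off by 0.054).

5:3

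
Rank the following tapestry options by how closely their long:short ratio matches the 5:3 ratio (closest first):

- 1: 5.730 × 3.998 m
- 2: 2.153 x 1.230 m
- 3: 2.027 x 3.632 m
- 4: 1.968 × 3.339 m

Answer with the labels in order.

Ratios: 1 = 5.730 / 3.998 ≈ 1.433; 2 = 2.153 / 1.230 ≈ 1.750; 3 = 3.632 / 2.027 ≈ 1.792; 4 = 3.339 / 1.968 ≈ 1.697.
|Δ from 1.667|: 1 0.234; 2 0.083; 3 0.125; 4 0.030.

4, 2, 3, 1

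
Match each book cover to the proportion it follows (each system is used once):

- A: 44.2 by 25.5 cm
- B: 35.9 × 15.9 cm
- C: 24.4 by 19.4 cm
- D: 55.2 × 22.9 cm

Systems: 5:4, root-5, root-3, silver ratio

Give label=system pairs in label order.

A = 44.2/25.5 ≈ 1.733 → root-3 (1.732)
B = 35.9/15.9 ≈ 2.258 → root-5 (2.236)
C = 24.4/19.4 ≈ 1.258 → 5:4 (1.250)
D = 55.2/22.9 ≈ 2.410 → silver ratio (2.414)

A=root-3, B=root-5, C=5:4, D=silver ratio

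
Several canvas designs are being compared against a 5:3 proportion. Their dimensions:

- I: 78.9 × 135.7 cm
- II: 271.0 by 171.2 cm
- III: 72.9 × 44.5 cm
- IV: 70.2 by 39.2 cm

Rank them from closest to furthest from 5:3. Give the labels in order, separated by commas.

III, I, II, IV

Ratios: I = 135.7 / 78.9 ≈ 1.720; II = 271.0 / 171.2 ≈ 1.583; III = 72.9 / 44.5 ≈ 1.638; IV = 70.2 / 39.2 ≈ 1.791.
|Δ from 1.667|: I 0.053; II 0.084; III 0.029; IV 0.124.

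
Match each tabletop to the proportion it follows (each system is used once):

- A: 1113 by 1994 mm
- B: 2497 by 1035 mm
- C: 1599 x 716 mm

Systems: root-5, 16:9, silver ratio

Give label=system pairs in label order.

A=16:9, B=silver ratio, C=root-5

A = 1994/1113 ≈ 1.792 → 16:9 (1.778)
B = 2497/1035 ≈ 2.413 → silver ratio (2.414)
C = 1599/716 ≈ 2.233 → root-5 (2.236)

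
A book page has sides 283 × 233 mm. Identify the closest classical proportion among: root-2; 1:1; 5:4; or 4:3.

283/233 ≈ 1.215. Nearest candidates are 5:4 (1.250, off by 0.035) and 4:3 (1.333, off by 0.118).

5:4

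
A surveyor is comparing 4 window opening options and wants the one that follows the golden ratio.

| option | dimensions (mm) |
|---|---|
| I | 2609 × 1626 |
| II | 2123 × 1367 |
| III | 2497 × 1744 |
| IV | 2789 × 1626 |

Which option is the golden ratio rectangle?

Target golden ratio ≈ 1.618.
I: 1.605 (Δ0.013)  II: 1.553 (Δ0.065)  III: 1.432 (Δ0.186)  IV: 1.715 (Δ0.097)

I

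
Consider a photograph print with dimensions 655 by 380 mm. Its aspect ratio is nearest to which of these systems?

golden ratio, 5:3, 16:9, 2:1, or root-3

root-3

655/380 ≈ 1.724. Nearest candidates are root-3 (1.732, off by 0.008) and 16:9 (1.778, off by 0.054).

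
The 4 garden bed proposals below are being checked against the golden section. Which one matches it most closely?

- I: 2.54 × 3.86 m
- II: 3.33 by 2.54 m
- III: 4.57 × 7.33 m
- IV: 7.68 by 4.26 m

III

Target golden ratio ≈ 1.618.
I: 1.520 (Δ0.098)  II: 1.311 (Δ0.307)  III: 1.604 (Δ0.014)  IV: 1.803 (Δ0.185)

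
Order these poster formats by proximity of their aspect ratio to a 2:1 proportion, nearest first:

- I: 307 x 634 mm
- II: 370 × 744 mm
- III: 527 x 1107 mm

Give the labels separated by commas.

Ratios: I = 634 / 307 ≈ 2.065; II = 744 / 370 ≈ 2.011; III = 1107 / 527 ≈ 2.101.
|Δ from 2.000|: I 0.065; II 0.011; III 0.101.

II, I, III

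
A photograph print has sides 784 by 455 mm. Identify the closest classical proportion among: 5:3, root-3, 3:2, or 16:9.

784/455 ≈ 1.723. Nearest candidates are root-3 (1.732, off by 0.009) and 16:9 (1.778, off by 0.055).

root-3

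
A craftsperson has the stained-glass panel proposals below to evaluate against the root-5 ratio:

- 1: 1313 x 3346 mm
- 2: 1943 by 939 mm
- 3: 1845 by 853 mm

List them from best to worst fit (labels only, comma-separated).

Ratios: 1 = 3346 / 1313 ≈ 2.548; 2 = 1943 / 939 ≈ 2.069; 3 = 1845 / 853 ≈ 2.163.
|Δ from 2.236|: 1 0.312; 2 0.167; 3 0.073.

3, 2, 1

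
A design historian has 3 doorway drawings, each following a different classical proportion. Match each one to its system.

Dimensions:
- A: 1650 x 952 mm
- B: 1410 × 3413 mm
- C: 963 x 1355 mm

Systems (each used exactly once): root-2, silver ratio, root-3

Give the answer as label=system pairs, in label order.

A=root-3, B=silver ratio, C=root-2

Ratios: A ≈ 1.733; B ≈ 2.421; C ≈ 1.407.
Targets: root-2 ≈ 1.414; silver ratio ≈ 2.414; root-3 ≈ 1.732.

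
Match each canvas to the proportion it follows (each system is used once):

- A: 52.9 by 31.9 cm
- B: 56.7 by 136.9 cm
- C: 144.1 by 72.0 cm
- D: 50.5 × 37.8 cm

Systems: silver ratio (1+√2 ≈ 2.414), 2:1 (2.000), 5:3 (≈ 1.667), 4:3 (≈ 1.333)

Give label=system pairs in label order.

A=5:3, B=silver ratio, C=2:1, D=4:3

Ratios: A ≈ 1.658; B ≈ 2.414; C ≈ 2.001; D ≈ 1.336.
Targets: silver ratio ≈ 2.414; 2:1 ≈ 2.000; 5:3 ≈ 1.667; 4:3 ≈ 1.333.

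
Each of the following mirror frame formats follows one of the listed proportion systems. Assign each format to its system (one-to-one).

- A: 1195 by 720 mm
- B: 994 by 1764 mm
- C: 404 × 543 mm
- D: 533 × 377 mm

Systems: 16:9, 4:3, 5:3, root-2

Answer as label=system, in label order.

A=5:3, B=16:9, C=4:3, D=root-2

A = 1195/720 ≈ 1.660 → 5:3 (1.667)
B = 1764/994 ≈ 1.775 → 16:9 (1.778)
C = 543/404 ≈ 1.344 → 4:3 (1.333)
D = 533/377 ≈ 1.414 → root-2 (1.414)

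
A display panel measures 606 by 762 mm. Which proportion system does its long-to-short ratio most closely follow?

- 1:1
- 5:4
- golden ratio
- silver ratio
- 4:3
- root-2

5:4

762/606 ≈ 1.257. Nearest candidates are 5:4 (1.250, off by 0.007) and 4:3 (1.333, off by 0.076).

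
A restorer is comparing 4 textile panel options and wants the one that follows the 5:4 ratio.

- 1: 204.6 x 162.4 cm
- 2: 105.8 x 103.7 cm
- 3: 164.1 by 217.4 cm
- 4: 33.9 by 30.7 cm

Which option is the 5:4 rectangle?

Target 5:4 ≈ 1.250.
1: 1.260 (Δ0.010)  2: 1.020 (Δ0.230)  3: 1.325 (Δ0.075)  4: 1.104 (Δ0.146)

1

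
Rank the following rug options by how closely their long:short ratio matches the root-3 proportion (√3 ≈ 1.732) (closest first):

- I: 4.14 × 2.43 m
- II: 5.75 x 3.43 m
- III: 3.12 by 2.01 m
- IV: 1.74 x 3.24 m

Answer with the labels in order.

I: 4.14/2.43 ≈ 1.704 → |1.704 − 1.732| = 0.028
II: 5.75/3.43 ≈ 1.676 → |1.676 − 1.732| = 0.056
III: 3.12/2.01 ≈ 1.552 → |1.552 − 1.732| = 0.180
IV: 3.24/1.74 ≈ 1.862 → |1.862 − 1.732| = 0.130

I, II, IV, III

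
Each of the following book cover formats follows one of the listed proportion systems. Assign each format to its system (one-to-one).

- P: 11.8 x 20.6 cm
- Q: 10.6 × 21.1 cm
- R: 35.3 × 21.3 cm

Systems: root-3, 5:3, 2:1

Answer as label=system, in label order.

P=root-3, Q=2:1, R=5:3

P = 20.6/11.8 ≈ 1.746 → root-3 (1.732)
Q = 21.1/10.6 ≈ 1.991 → 2:1 (2.000)
R = 35.3/21.3 ≈ 1.657 → 5:3 (1.667)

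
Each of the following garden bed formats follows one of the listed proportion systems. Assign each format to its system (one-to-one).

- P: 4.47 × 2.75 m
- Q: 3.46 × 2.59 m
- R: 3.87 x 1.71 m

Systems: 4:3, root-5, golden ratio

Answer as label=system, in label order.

P = 4.47/2.75 ≈ 1.625 → golden ratio (1.618)
Q = 3.46/2.59 ≈ 1.336 → 4:3 (1.333)
R = 3.87/1.71 ≈ 2.263 → root-5 (2.236)

P=golden ratio, Q=4:3, R=root-5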